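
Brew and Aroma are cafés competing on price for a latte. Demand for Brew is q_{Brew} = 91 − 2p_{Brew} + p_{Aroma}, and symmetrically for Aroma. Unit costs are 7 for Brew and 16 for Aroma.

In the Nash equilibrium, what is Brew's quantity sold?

58.4

Brew's profit: π = (p_{Brew} − 7)(91 − 2p_{Brew} + p_{Aroma}).
∂π/∂p_{Brew} = 105 − 4p_{Brew} + p_{Aroma} = 0 ⇒ p_{Brew} = 26.25 + 0.25p_{Aroma}.
Similarly p_{Aroma} = 30.75 + 0.25p_{Brew}.
Substituting the second reaction function into the first: p_{Brew} = 26.25 + 0.25(30.75 + 0.25p_{Brew}), which gives 0.9375p_{Brew} = 33.9375 ⇒ p_{Brew} = 36.2.
Then p_{Aroma} = 30.75 + 0.25·36.2 = 39.8.
q_{Brew} = 91 − 2·36.2 + 39.8 = 58.4.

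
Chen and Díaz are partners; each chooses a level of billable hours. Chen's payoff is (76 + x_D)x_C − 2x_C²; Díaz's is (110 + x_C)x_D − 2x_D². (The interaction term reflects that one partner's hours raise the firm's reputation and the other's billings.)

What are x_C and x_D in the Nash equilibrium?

Expanding Chen's payoff: 76x_C + x_Dx_C − 2x_C².
∂π/∂x_C = 76 + x_D − 4x_C = 0, so x_C = 19 + 0.25x_D.
Likewise for Díaz: x_D = 27.5 + 0.25x_C.
Solving the two reaction functions simultaneously: (1 − (0.25)(0.25))x_C = 19 + 0.25·27.5, so 0.9375x_C = 25.875 and x_C = 27.6.
Then x_D = 27.5 + 0.25·27.6 = 34.4.

27.6, 34.4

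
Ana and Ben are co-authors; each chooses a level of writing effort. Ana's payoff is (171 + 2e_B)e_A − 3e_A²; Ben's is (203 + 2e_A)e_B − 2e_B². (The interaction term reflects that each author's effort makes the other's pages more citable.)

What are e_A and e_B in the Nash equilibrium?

Expanding Ana's payoff: 171e_A + 2e_Be_A − 3e_A².
∂π/∂e_A = 171 + 2e_B − 6e_A = 0, so e_A = 28.5 + (1/3)e_B.
Likewise for Ben: e_B = 50.75 + 0.5e_A.
Solving the two reaction functions simultaneously: (1 − (1/3)(0.5))e_A = 28.5 + (1/3)·50.75, so (5/6)e_A = 545/12 and e_A = 54.5.
Then e_B = 50.75 + 0.5·54.5 = 78.

54.5, 78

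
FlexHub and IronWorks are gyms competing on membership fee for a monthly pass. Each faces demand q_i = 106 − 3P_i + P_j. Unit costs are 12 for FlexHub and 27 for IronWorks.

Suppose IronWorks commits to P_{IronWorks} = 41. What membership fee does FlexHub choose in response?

FlexHub's profit: π = (P_{FlexHub} − 12)(106 − 3P_{FlexHub} + P_{IronWorks}).
∂π/∂P_{FlexHub} = 142 − 6P_{FlexHub} + P_{IronWorks} = 0 ⇒ P_{FlexHub} = 71/3 + (1/6)P_{IronWorks}.
At P_{IronWorks} = 41: P_{FlexHub} = 71/3 + (1/6)·41 = 30.5.

30.5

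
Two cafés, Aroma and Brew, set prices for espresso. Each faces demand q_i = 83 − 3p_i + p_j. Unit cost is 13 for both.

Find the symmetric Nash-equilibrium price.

Aroma's profit: π = (p_{Aroma} − 13)(83 − 3p_{Aroma} + p_{Brew}).
∂π/∂p_{Aroma} = 122 − 6p_{Aroma} + p_{Brew} = 0 ⇒ p_{Aroma} = 61/3 + (1/6)p_{Brew}.
By symmetry p_{Brew} = p_{Aroma}; substituting into the reaction function, (5/6)p_{Aroma} = 61/3 and p_{Aroma} = 24.4.

24.4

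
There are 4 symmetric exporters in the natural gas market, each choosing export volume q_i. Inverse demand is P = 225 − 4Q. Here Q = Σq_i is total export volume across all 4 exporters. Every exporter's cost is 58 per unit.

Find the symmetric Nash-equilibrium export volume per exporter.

8.35

A representative exporter's profit is π_i = q_i(225 − 4Q) − 58q_i, with Q = q_i + Σ_{j≠i} q_j.
First-order condition: 167 − 8q_i − 4Σ_{j≠i} q_j = 0.
With identical exporters, set every q_j = q: then 167 − 8q − 12q = 0, i.e. q = 167/20 = 8.35.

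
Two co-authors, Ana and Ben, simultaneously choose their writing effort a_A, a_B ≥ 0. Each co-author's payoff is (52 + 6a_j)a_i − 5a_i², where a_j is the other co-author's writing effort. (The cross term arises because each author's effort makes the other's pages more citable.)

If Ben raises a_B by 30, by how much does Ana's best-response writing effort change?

Ana's payoff is (52 + 6a_B)a_A − 5a_A².
∂π/∂a_A = 52 + 6a_B − 10a_A = 0, so a_A = 5.2 + 0.6a_B.
The reaction-function slope is 0.6, so a 30-unit rise in a_B moves a_A by 0.6 × 30 = 18. Ana's best response rises — the actions are strategic complements.

18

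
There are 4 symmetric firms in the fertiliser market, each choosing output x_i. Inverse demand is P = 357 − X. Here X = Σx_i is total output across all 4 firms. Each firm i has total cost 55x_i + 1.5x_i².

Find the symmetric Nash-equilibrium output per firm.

37.75

A representative firm's profit is π_i = x_i(357 − X) − 55x_i − 1.5x_i², with X = x_i + Σ_{j≠i} x_j.
First-order condition: 302 − 5x_i − Σ_{j≠i} x_j = 0.
Imposing symmetry (x_j = x for all j) turns Σ_{j≠i} x_j into 3x, so 302 = 8x and x = 37.75.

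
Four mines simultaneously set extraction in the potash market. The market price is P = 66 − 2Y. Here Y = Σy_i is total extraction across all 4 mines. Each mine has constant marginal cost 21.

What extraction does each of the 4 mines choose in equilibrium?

4.5

A representative mine's profit is π_i = y_i(66 − 2Y) − 21y_i, with Y = y_i + Σ_{j≠i} y_j.
First-order condition: 45 − 4y_i − 2Σ_{j≠i} y_j = 0.
In a symmetric equilibrium every mine chooses the same y, so Σ_{j≠i} y_j = 3y. The condition becomes 45 − 10y = 0, giving y = 45/10 = 4.5.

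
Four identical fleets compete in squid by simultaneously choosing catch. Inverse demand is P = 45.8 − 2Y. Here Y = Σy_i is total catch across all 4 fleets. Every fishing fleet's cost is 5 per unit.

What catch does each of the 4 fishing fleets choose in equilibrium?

A representative fishing fleet's profit is π_i = y_i(45.8 − 2Y) − 5y_i, with Y = y_i + Σ_{j≠i} y_j.
First-order condition: 40.8 − 4y_i − 2Σ_{j≠i} y_j = 0.
Imposing symmetry (y_j = y for all j) turns Σ_{j≠i} y_j into 3y, so 40.8 = 10y and y = 4.08.

4.08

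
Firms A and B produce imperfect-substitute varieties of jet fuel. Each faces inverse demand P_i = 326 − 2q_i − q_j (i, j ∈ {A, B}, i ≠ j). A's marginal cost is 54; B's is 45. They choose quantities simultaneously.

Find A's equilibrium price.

161.6

Firm A's profit: π = q_A(326 − 2q_A − q_B) − 54q_A.
∂π/∂q_A = 272 − 4q_A − q_B = 0 ⇒ q_A = 68 − 0.25q_B.
Similarly q_B = 70.25 − 0.25q_A.
Plugging q_B into A's best response: q_A = 68 − 0.25(70.25 − 0.25q_A) ⇒ 0.9375q_A = 50.4375, so q_A = 53.8.
Then q_B = 70.25 − 0.25·53.8 = 56.8.
P_A = 326 − 2·53.8 − 56.8 = 161.6.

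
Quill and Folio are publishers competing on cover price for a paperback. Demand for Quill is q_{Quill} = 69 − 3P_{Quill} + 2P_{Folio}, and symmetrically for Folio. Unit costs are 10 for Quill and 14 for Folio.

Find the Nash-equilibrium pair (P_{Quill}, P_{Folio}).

Quill's profit: π = (P_{Quill} − 10)(69 − 3P_{Quill} + 2P_{Folio}).
∂π/∂P_{Quill} = 99 − 6P_{Quill} + 2P_{Folio} = 0 ⇒ P_{Quill} = 16.5 + (1/3)P_{Folio}.
Similarly P_{Folio} = 18.5 + (1/3)P_{Quill}.
Substituting the second reaction function into the first: P_{Quill} = 16.5 + (1/3)(18.5 + (1/3)P_{Quill}), which gives (8/9)P_{Quill} = 68/3 ⇒ P_{Quill} = 25.5.
Then P_{Folio} = 18.5 + (1/3)·25.5 = 27.

25.5, 27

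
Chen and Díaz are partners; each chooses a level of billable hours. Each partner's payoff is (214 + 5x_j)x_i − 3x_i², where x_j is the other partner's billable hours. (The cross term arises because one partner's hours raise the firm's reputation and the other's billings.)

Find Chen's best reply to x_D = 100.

Chen's payoff is (214 + 5x_D)x_C − 3x_C².
∂π/∂x_C = 214 + 5x_D − 6x_C = 0, so x_C = 107/3 + (5/6)x_D.
At x_D = 100: x_C = 107/3 + (5/6)·100 = 119.

119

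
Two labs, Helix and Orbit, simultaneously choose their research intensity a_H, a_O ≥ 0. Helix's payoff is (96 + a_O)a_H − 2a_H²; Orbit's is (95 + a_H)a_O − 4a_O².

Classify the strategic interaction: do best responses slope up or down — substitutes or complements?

strategic complements

Expanding Helix's payoff: 96a_H + a_Oa_H − 2a_H².
∂π/∂a_H = 96 + a_O − 4a_H = 0, so a_H = 24 + 0.25a_O.
The best-response slope da_H/da_O = 0.25 > 0: the reaction function is upward-sloping, so the choices are strategic complements.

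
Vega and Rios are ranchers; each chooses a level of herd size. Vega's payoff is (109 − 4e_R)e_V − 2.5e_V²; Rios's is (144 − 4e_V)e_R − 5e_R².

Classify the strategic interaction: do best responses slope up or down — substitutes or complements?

Expanding Vega's payoff: 109e_V − 4e_Re_V − 2.5e_V².
∂π/∂e_V = 109 − 4e_R − 5e_V = 0, so e_V = 21.8 − 0.8e_R.
The best-response slope de_V/de_R = −0.8 < 0: the reaction function is downward-sloping, so the choices are strategic substitutes.

strategic substitutes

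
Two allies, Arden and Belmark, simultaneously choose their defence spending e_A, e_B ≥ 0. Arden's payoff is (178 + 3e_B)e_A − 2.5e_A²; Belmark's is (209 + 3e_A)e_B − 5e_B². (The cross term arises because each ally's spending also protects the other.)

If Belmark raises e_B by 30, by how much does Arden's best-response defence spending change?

18

Expanding Arden's payoff: 178e_A + 3e_Be_A − 2.5e_A².
∂π/∂e_A = 178 + 3e_B − 5e_A = 0, so e_A = 35.6 + 0.6e_B.
The reaction-function slope is 0.6, so a 30-unit rise in e_B moves e_A by 0.6 × 30 = 18. Arden's best response rises — the actions are strategic complements.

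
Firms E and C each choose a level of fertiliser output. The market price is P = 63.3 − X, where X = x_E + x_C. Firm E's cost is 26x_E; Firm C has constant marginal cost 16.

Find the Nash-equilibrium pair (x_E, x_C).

9.1, 19.1

Firm E's profit: π = x_E(63.3 − (x_E + x_C)) − 26x_E.
∂π/∂x_E = 37.3 − 2x_E − x_C = 0, so x_E = 18.65 − 0.5x_C.
By the same steps for C: x_C = 23.65 − 0.5x_E.
Substituting the second reaction function into the first: x_E = 18.65 − 0.5(23.65 − 0.5x_E), which gives 0.75x_E = 6.825 ⇒ x_E = 9.1.
Then x_C = 23.65 − 0.5·9.1 = 19.1.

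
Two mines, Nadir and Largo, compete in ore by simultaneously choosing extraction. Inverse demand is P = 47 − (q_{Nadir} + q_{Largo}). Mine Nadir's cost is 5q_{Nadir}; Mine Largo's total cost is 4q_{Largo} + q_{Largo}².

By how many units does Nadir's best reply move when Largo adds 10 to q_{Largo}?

Mine Nadir's profit: π = q_{Nadir}(47 − (q_{Nadir} + q_{Largo})) − 5q_{Nadir}.
∂π/∂q_{Nadir} = 42 − 2q_{Nadir} − q_{Largo} = 0, so q_{Nadir} = 21 − 0.5q_{Largo}.
The reaction-function slope is −0.5, so a 10-unit rise in q_{Largo} moves q_{Nadir} by −0.5 × 10 = −5. Nadir's best response falls — the actions are strategic substitutes.

-5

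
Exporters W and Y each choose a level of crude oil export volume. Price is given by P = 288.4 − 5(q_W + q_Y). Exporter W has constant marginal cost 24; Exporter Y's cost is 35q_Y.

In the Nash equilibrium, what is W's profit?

Exporter W's profit: π = q_W(288.4 − 5(q_W + q_Y)) − 24q_W.
∂π/∂q_W = 264.4 − 10q_W − 5q_Y = 0, so q_W = 26.44 − 0.5q_Y.
By the same steps for Y: q_Y = 25.34 − 0.5q_W.
Solving the two reaction functions simultaneously: (1 − (−0.5)(−0.5))q_W = 26.44 − 0.5·25.34, so 0.75q_W = 13.77 and q_W = 18.36.
Then q_Y = 25.34 − 0.5·18.36 = 16.16.
Price P = 288.4 − 5·34.52 = 115.8.
W's profit: (115.8 − 24)·18.36 = 1685.448.

1685.448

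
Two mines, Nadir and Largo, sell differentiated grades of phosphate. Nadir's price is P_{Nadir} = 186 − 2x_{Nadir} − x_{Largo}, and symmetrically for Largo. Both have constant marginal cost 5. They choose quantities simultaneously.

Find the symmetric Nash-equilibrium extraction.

36.2

Mine Nadir's profit: π = x_{Nadir}(186 − 2x_{Nadir} − x_{Largo}) − 5x_{Nadir}.
∂π/∂x_{Nadir} = 181 − 4x_{Nadir} − x_{Largo} = 0 ⇒ x_{Nadir} = 45.25 − 0.25x_{Largo}.
Setting x_{Nadir} = x_{Largo} in the reaction function: x_{Nadir} = 45.25 − 0.25x_{Nadir}, so x_{Nadir} = 45.25 / 1.25 = 36.2.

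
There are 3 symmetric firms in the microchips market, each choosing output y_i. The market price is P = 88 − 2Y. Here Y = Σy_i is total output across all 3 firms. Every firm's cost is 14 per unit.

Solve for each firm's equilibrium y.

9.25

A representative firm's profit is π_i = y_i(88 − 2Y) − 14y_i, with Y = y_i + Σ_{j≠i} y_j.
First-order condition: 74 − 4y_i − 2Σ_{j≠i} y_j = 0.
In a symmetric equilibrium every firm chooses the same y, so Σ_{j≠i} y_j = 2y. The condition becomes 74 − 8y = 0, giving y = 74/8 = 9.25.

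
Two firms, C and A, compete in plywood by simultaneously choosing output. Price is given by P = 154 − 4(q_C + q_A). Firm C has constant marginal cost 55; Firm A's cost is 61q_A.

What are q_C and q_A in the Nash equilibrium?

8.75, 7.25

Firm C's profit: π = q_C(154 − 4(q_C + q_A)) − 55q_C.
∂π/∂q_C = 99 − 8q_C − 4q_A = 0, so q_C = 12.375 − 0.5q_A.
By the same steps for A: q_A = 11.625 − 0.5q_C.
Solving the two reaction functions simultaneously: (1 − (−0.5)(−0.5))q_C = 12.375 − 0.5·11.625, so 0.75q_C = 6.5625 and q_C = 8.75.
Then q_A = 11.625 − 0.5·8.75 = 7.25.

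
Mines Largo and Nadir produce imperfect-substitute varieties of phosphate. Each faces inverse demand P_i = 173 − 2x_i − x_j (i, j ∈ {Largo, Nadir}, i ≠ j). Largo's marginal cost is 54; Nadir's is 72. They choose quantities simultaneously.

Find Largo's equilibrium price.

104

Mine Largo's profit: π = x_{Largo}(173 − 2x_{Largo} − x_{Nadir}) − 54x_{Largo}.
∂π/∂x_{Largo} = 119 − 4x_{Largo} − x_{Nadir} = 0 ⇒ x_{Largo} = 29.75 − 0.25x_{Nadir}.
Similarly x_{Nadir} = 25.25 − 0.25x_{Largo}.
Plugging x_{Nadir} into Largo's best response: x_{Largo} = 29.75 − 0.25(25.25 − 0.25x_{Largo}) ⇒ 0.9375x_{Largo} = 23.4375, so x_{Largo} = 25.
Then x_{Nadir} = 25.25 − 0.25·25 = 19.
P_{Largo} = 173 − 2·25 − 19 = 104.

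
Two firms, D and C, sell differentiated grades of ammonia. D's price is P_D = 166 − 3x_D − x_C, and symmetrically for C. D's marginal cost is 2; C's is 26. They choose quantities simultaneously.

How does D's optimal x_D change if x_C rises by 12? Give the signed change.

Firm D's profit: π = x_D(166 − 3x_D − x_C) − 2x_D.
∂π/∂x_D = 164 − 6x_D − x_C = 0 ⇒ x_D = 82/3 − (1/6)x_C.
The reaction-function slope is −1/6, so a 12-unit rise in x_C moves x_D by −1/6 × 12 = −2. D's best response falls — the actions are strategic substitutes.

-2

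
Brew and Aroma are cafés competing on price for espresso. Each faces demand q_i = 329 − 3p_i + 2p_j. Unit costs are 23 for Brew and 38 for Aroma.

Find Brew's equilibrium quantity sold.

237.9375

Brew's profit: π = (p_{Brew} − 23)(329 − 3p_{Brew} + 2p_{Aroma}).
∂π/∂p_{Brew} = 398 − 6p_{Brew} + 2p_{Aroma} = 0 ⇒ p_{Brew} = 199/3 + (1/3)p_{Aroma}.
Similarly p_{Aroma} = 443/6 + (1/3)p_{Brew}.
Plugging p_{Aroma} into Brew's best response: p_{Brew} = 199/3 + (1/3)(443/6 + (1/3)p_{Brew}) ⇒ (8/9)p_{Brew} = 1637/18, so p_{Brew} = 102.3125.
Then p_{Aroma} = 443/6 + (1/3)·102.3125 = 107.9375.
q_{Brew} = 329 − 3·102.3125 + 2·107.9375 = 237.9375.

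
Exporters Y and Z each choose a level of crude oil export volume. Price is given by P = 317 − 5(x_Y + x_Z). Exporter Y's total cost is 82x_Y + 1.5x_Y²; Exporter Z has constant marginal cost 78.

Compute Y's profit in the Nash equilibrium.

Exporter Y's profit: π = x_Y(317 − 5(x_Y + x_Z)) − 82x_Y − 1.5x_Y².
∂π/∂x_Y = 235 − 13x_Y − 5x_Z = 0, so x_Y = 235/13 − (5/13)x_Z.
For Z: ∂π/∂x_Z = 239 − 10x_Z − 5x_Y = 0 ⇒ x_Z = 23.9 − 0.5x_Y.
Solving the two reaction functions simultaneously: (1 − (−5/13)(−0.5))x_Y = 235/13 − (5/13)·23.9, so (21/26)x_Y = 231/26 and x_Y = 11.
Then x_Z = 23.9 − 0.5·11 = 18.4.
Price P = 317 − 5·29.4 = 170.
Y's profit: (170 − 82)·11 − 1.5(11)² = 786.5.

786.5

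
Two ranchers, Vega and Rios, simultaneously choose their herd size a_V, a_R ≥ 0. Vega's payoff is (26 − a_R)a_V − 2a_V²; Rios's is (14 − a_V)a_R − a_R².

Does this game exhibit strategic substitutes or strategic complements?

Expanding Vega's payoff: 26a_V − a_Ra_V − 2a_V².
∂π/∂a_V = 26 − a_R − 4a_V = 0, so a_V = 6.5 − 0.25a_R.
The best-response slope da_V/da_R = −0.25 < 0: the reaction function is downward-sloping, so the choices are strategic substitutes.

strategic substitutes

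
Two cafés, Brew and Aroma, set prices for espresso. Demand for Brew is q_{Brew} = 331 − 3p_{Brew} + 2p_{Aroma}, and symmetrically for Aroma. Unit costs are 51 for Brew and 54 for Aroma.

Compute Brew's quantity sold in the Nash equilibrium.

Brew's profit: π = (p_{Brew} − 51)(331 − 3p_{Brew} + 2p_{Aroma}).
∂π/∂p_{Brew} = 484 − 6p_{Brew} + 2p_{Aroma} = 0 ⇒ p_{Brew} = 242/3 + (1/3)p_{Aroma}.
Similarly p_{Aroma} = 493/6 + (1/3)p_{Brew}.
Plugging p_{Aroma} into Brew's best response: p_{Brew} = 242/3 + (1/3)(493/6 + (1/3)p_{Brew}) ⇒ (8/9)p_{Brew} = 1945/18, so p_{Brew} = 121.5625.
Then p_{Aroma} = 493/6 + (1/3)·121.5625 = 122.6875.
q_{Brew} = 331 − 3·121.5625 + 2·122.6875 = 211.6875.

211.6875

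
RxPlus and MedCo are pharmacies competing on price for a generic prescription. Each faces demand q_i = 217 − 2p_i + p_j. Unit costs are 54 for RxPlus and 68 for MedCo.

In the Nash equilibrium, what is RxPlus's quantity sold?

RxPlus's profit: π = (p_{RxPlus} − 54)(217 − 2p_{RxPlus} + p_{MedCo}).
∂π/∂p_{RxPlus} = 325 − 4p_{RxPlus} + p_{MedCo} = 0 ⇒ p_{RxPlus} = 81.25 + 0.25p_{MedCo}.
Similarly p_{MedCo} = 88.25 + 0.25p_{RxPlus}.
Substituting the second reaction function into the first: p_{RxPlus} = 81.25 + 0.25(88.25 + 0.25p_{RxPlus}), which gives 0.9375p_{RxPlus} = 103.3125 ⇒ p_{RxPlus} = 110.2.
Then p_{MedCo} = 88.25 + 0.25·110.2 = 115.8.
q_{RxPlus} = 217 − 2·110.2 + 115.8 = 112.4.

112.4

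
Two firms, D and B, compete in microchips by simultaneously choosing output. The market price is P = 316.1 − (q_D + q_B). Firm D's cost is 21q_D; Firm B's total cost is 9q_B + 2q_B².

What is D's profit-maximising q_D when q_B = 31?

132.05

Firm D's profit: π = q_D(316.1 − (q_D + q_B)) − 21q_D.
∂π/∂q_D = 295.1 − 2q_D − q_B = 0, so q_D = 147.55 − 0.5q_B.
At q_B = 31: q_D = 147.55 − 0.5·31 = 132.05.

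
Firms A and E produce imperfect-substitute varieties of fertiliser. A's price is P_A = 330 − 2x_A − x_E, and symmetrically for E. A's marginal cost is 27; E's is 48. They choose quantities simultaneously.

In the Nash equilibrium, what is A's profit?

Firm A's profit: π = x_A(330 − 2x_A − x_E) − 27x_A.
∂π/∂x_A = 303 − 4x_A − x_E = 0 ⇒ x_A = 75.75 − 0.25x_E.
Similarly x_E = 70.5 − 0.25x_A.
Substituting the second reaction function into the first: x_A = 75.75 − 0.25(70.5 − 0.25x_A), which gives 0.9375x_A = 58.125 ⇒ x_A = 62.
Then x_E = 70.5 − 0.25·62 = 55.
P_A = 330 − 2·62 − 55 = 151.
Profit = (151 − 27)·62 = 7688.

7688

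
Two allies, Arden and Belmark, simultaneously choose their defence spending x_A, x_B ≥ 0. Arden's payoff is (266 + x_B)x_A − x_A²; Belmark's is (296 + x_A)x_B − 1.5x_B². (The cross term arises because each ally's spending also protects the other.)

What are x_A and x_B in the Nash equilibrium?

218.8, 171.6

Expanding Arden's payoff: 266x_A + x_Bx_A − x_A².
∂π/∂x_A = 266 + x_B − 2x_A = 0, so x_A = 133 + 0.5x_B.
Likewise for Belmark: x_B = 296/3 + (1/3)x_A.
Plugging x_B into Arden's best response: x_A = 133 + 0.5(296/3 + (1/3)x_A) ⇒ (5/6)x_A = 547/3, so x_A = 218.8.
Then x_B = 296/3 + (1/3)·218.8 = 171.6.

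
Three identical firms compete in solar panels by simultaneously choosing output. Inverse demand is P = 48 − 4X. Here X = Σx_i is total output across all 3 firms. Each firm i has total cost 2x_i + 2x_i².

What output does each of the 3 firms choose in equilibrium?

2.3

A representative firm's profit is π_i = x_i(48 − 4X) − 2x_i − 2x_i², with X = x_i + Σ_{j≠i} x_j.
First-order condition: 46 − 12x_i − 4Σ_{j≠i} x_j = 0.
Imposing symmetry (x_j = x for all j) turns Σ_{j≠i} x_j into 2x, so 46 = 20x and x = 2.3.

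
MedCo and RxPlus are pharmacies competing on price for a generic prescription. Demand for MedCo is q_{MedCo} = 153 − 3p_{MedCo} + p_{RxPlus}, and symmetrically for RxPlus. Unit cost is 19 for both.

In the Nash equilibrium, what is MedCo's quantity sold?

MedCo's profit: π = (p_{MedCo} − 19)(153 − 3p_{MedCo} + p_{RxPlus}).
∂π/∂p_{MedCo} = 210 − 6p_{MedCo} + p_{RxPlus} = 0 ⇒ p_{MedCo} = 35 + (1/6)p_{RxPlus}.
The game is symmetric, so in equilibrium p_{RxPlus} = p_{MedCo}: the reaction function gives (5/6)p_{MedCo} = 35, hence p_{MedCo} = 42.
q_{MedCo} = 153 − 3·42 + 42 = 69.

69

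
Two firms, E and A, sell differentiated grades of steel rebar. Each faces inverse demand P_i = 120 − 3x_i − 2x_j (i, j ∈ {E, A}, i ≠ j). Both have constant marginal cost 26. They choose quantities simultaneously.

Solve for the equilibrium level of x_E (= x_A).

Firm E's profit: π = x_E(120 − 3x_E − 2x_A) − 26x_E.
∂π/∂x_E = 94 − 6x_E − 2x_A = 0 ⇒ x_E = 47/3 − (1/3)x_A.
By symmetry x_A = x_E; substituting into the reaction function, (4/3)x_E = 47/3 and x_E = 11.75.

11.75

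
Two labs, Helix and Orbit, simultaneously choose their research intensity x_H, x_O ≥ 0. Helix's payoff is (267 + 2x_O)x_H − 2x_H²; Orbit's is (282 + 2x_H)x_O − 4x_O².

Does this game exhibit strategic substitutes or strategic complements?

strategic complements

Expanding Helix's payoff: 267x_H + 2x_Ox_H − 2x_H².
∂π/∂x_H = 267 + 2x_O − 4x_H = 0, so x_H = 66.75 + 0.5x_O.
The best-response slope dx_H/dx_O = 0.5 > 0: the reaction function is upward-sloping, so the choices are strategic complements.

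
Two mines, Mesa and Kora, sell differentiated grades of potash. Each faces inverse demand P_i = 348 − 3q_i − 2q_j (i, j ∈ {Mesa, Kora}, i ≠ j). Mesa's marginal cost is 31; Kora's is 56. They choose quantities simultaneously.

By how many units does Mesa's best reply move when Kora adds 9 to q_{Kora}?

-3

Mine Mesa's profit: π = q_{Mesa}(348 − 3q_{Mesa} − 2q_{Kora}) − 31q_{Mesa}.
∂π/∂q_{Mesa} = 317 − 6q_{Mesa} − 2q_{Kora} = 0 ⇒ q_{Mesa} = 317/6 − (1/3)q_{Kora}.
The reaction-function slope is −1/3, so a 9-unit rise in q_{Kora} moves q_{Mesa} by −1/3 × 9 = −3. Mesa's best response falls — the actions are strategic substitutes.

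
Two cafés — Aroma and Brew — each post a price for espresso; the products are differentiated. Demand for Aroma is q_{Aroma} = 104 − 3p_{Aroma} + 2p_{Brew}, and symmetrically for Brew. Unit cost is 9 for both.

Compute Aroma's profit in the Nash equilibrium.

1692.1875

Aroma's profit: π = (p_{Aroma} − 9)(104 − 3p_{Aroma} + 2p_{Brew}).
∂π/∂p_{Aroma} = 131 − 6p_{Aroma} + 2p_{Brew} = 0 ⇒ p_{Aroma} = 131/6 + (1/3)p_{Brew}.
By symmetry p_{Brew} = p_{Aroma}; substituting into the reaction function, (2/3)p_{Aroma} = 131/6 and p_{Aroma} = 32.75.
q_{Aroma} = 104 − 3·32.75 + 2·32.75 = 71.25.
Profit = (32.75 − 9)·71.25 = 1692.1875.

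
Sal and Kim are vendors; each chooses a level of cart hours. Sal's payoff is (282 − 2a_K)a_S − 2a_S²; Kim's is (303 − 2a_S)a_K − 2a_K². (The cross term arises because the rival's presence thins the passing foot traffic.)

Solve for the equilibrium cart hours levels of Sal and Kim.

43.5, 54

Expanding Sal's payoff: 282a_S − 2a_Ka_S − 2a_S².
∂π/∂a_S = 282 − 2a_K − 4a_S = 0, so a_S = 70.5 − 0.5a_K.
Likewise for Kim: a_K = 75.75 − 0.5a_S.
Solving the two reaction functions simultaneously: (1 − (−0.5)(−0.5))a_S = 70.5 − 0.5·75.75, so 0.75a_S = 32.625 and a_S = 43.5.
Then a_K = 75.75 − 0.5·43.5 = 54.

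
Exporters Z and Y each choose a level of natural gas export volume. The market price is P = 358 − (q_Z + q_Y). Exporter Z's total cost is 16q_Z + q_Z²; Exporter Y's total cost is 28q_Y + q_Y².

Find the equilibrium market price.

223.6

Exporter Z's profit: π = q_Z(358 − (q_Z + q_Y)) − 16q_Z − q_Z².
∂π/∂q_Z = 342 − 4q_Z − q_Y = 0, so q_Z = 85.5 − 0.25q_Y.
By the same steps for Y: q_Y = 82.5 − 0.25q_Z.
Plugging q_Y into Z's best response: q_Z = 85.5 − 0.25(82.5 − 0.25q_Z) ⇒ 0.9375q_Z = 64.875, so q_Z = 69.2.
Then q_Y = 82.5 − 0.25·69.2 = 65.2.
Equilibrium price: P = 358 − 134.4 = 223.6.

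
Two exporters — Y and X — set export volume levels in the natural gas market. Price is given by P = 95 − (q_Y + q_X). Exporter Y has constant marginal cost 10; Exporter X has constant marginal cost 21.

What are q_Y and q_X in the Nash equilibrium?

Exporter Y's profit: π = q_Y(95 − (q_Y + q_X)) − 10q_Y.
∂π/∂q_Y = 85 − 2q_Y − q_X = 0, so q_Y = 42.5 − 0.5q_X.
By the same steps for X: q_X = 37 − 0.5q_Y.
Substituting the second reaction function into the first: q_Y = 42.5 − 0.5(37 − 0.5q_Y), which gives 0.75q_Y = 24 ⇒ q_Y = 32.
Then q_X = 37 − 0.5·32 = 21.

32, 21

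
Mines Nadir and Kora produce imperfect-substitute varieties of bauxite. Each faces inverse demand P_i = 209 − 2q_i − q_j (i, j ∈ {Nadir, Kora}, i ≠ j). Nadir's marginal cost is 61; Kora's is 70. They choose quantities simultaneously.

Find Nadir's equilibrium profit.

Mine Nadir's profit: π = q_{Nadir}(209 − 2q_{Nadir} − q_{Kora}) − 61q_{Nadir}.
∂π/∂q_{Nadir} = 148 − 4q_{Nadir} − q_{Kora} = 0 ⇒ q_{Nadir} = 37 − 0.25q_{Kora}.
Similarly q_{Kora} = 34.75 − 0.25q_{Nadir}.
Solving the two reaction functions simultaneously: (1 − (−0.25)(−0.25))q_{Nadir} = 37 − 0.25·34.75, so 0.9375q_{Nadir} = 28.3125 and q_{Nadir} = 30.2.
Then q_{Kora} = 34.75 − 0.25·30.2 = 27.2.
P_{Nadir} = 209 − 2·30.2 − 27.2 = 121.4.
Profit = (121.4 − 61)·30.2 = 1824.08.

1824.08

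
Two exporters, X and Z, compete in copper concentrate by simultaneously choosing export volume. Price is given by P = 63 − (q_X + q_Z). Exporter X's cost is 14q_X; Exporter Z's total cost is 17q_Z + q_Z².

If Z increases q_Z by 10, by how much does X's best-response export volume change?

Exporter X's profit: π = q_X(63 − (q_X + q_Z)) − 14q_X.
∂π/∂q_X = 49 − 2q_X − q_Z = 0, so q_X = 24.5 − 0.5q_Z.
The reaction-function slope is −0.5, so a 10-unit rise in q_Z moves q_X by −0.5 × 10 = −5. X's best response falls — the actions are strategic substitutes.

-5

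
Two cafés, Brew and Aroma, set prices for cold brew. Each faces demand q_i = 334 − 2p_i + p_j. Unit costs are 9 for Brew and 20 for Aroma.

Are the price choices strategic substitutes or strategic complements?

Brew's profit: π = (p_{Brew} − 9)(334 − 2p_{Brew} + p_{Aroma}).
∂π/∂p_{Brew} = 352 − 4p_{Brew} + p_{Aroma} = 0 ⇒ p_{Brew} = 88 + 0.25p_{Aroma}.
The best-response slope dp_{Brew}/dp_{Aroma} = 0.25 > 0: the reaction function is upward-sloping, so the choices are strategic complements.

strategic complements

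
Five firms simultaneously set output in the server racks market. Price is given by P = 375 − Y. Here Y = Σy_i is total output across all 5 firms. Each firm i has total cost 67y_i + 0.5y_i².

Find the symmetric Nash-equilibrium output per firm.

44

A representative firm's profit is π_i = y_i(375 − Y) − 67y_i − 0.5y_i², with Y = y_i + Σ_{j≠i} y_j.
First-order condition: 308 − 3y_i − Σ_{j≠i} y_j = 0.
Imposing symmetry (y_j = y for all j) turns Σ_{j≠i} y_j into 4y, so 308 = 7y and y = 44.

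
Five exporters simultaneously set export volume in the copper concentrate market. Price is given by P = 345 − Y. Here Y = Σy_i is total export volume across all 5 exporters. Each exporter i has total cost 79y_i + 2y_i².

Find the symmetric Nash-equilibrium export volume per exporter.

A representative exporter's profit is π_i = y_i(345 − Y) − 79y_i − 2y_i², with Y = y_i + Σ_{j≠i} y_j.
First-order condition: 266 − 6y_i − Σ_{j≠i} y_j = 0.
With identical exporters, set every y_j = y: then 266 − 6y − 4y = 0, i.e. y = 266/10 = 26.6.

26.6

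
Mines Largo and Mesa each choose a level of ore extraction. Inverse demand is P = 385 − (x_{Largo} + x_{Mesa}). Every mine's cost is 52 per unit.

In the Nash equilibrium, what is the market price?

Mine Largo's profit: π = x_{Largo}(385 − (x_{Largo} + x_{Mesa})) − 52x_{Largo}.
∂π/∂x_{Largo} = 333 − 2x_{Largo} − x_{Mesa} = 0, so x_{Largo} = 166.5 − 0.5x_{Mesa}.
The game is symmetric, so in equilibrium x_{Mesa} = x_{Largo}: the reaction function gives 1.5x_{Largo} = 166.5, hence x_{Largo} = 111.
Equilibrium price: P = 385 − 222 = 163.

163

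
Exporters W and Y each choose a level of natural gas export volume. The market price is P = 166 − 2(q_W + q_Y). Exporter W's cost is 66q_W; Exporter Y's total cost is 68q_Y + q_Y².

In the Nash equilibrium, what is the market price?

106.4

Exporter W's profit: π = q_W(166 − 2(q_W + q_Y)) − 66q_W.
∂π/∂q_W = 100 − 4q_W − 2q_Y = 0, so q_W = 25 − 0.5q_Y.
For Y: ∂π/∂q_Y = 98 − 6q_Y − 2q_W = 0 ⇒ q_Y = 49/3 − (1/3)q_W.
Plugging q_Y into W's best response: q_W = 25 − 0.5(49/3 − (1/3)q_W) ⇒ (5/6)q_W = 101/6, so q_W = 20.2.
Then q_Y = 49/3 − (1/3)·20.2 = 9.6.
Equilibrium price: P = 166 − 2·29.8 = 106.4.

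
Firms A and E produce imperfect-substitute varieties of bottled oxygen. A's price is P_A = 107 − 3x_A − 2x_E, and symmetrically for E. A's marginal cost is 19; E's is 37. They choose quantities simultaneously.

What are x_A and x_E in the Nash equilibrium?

12.125, 7.625

Firm A's profit: π = x_A(107 − 3x_A − 2x_E) − 19x_A.
∂π/∂x_A = 88 − 6x_A − 2x_E = 0 ⇒ x_A = 44/3 − (1/3)x_E.
Similarly x_E = 35/3 − (1/3)x_A.
Solving the two reaction functions simultaneously: (1 − (−1/3)(−1/3))x_A = 44/3 − (1/3)·(35/3), so (8/9)x_A = 97/9 and x_A = 12.125.
Then x_E = 35/3 − (1/3)·12.125 = 7.625.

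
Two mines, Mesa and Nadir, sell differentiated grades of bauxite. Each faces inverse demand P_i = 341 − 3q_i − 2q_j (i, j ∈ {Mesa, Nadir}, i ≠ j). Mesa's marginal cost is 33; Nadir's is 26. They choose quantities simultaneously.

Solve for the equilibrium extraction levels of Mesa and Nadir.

38.0625, 39.8125

Mine Mesa's profit: π = q_{Mesa}(341 − 3q_{Mesa} − 2q_{Nadir}) − 33q_{Mesa}.
∂π/∂q_{Mesa} = 308 − 6q_{Mesa} − 2q_{Nadir} = 0 ⇒ q_{Mesa} = 154/3 − (1/3)q_{Nadir}.
Similarly q_{Nadir} = 52.5 − (1/3)q_{Mesa}.
Substituting the second reaction function into the first: q_{Mesa} = 154/3 − (1/3)(52.5 − (1/3)q_{Mesa}), which gives (8/9)q_{Mesa} = 203/6 ⇒ q_{Mesa} = 38.0625.
Then q_{Nadir} = 52.5 − (1/3)·38.0625 = 39.8125.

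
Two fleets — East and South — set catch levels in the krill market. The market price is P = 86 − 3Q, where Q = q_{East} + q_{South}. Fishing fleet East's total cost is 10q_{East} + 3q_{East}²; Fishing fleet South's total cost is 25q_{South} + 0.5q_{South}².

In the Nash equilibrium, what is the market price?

Fishing fleet East's profit: π = q_{East}(86 − 3(q_{East} + q_{South})) − 10q_{East} − 3q_{East}².
∂π/∂q_{East} = 76 − 12q_{East} − 3q_{South} = 0, so q_{East} = 19/3 − 0.25q_{South}.
For South: ∂π/∂q_{South} = 61 − 7q_{South} − 3q_{East} = 0 ⇒ q_{South} = 61/7 − (3/7)q_{East}.
Plugging q_{South} into East's best response: q_{East} = 19/3 − 0.25(61/7 − (3/7)q_{East}) ⇒ (25/28)q_{East} = 349/84, so q_{East} = 349/75.
Then q_{South} = 61/7 − (3/7)·(349/75) = 6.72.
Equilibrium price: P = 86 − 3·(853/75) = 51.88.

51.88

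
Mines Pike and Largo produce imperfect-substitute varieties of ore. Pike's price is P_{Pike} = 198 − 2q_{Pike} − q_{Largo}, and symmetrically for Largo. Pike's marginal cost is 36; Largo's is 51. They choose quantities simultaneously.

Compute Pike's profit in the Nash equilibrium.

Mine Pike's profit: π = q_{Pike}(198 − 2q_{Pike} − q_{Largo}) − 36q_{Pike}.
∂π/∂q_{Pike} = 162 − 4q_{Pike} − q_{Largo} = 0 ⇒ q_{Pike} = 40.5 − 0.25q_{Largo}.
Similarly q_{Largo} = 36.75 − 0.25q_{Pike}.
Substituting the second reaction function into the first: q_{Pike} = 40.5 − 0.25(36.75 − 0.25q_{Pike}), which gives 0.9375q_{Pike} = 31.3125 ⇒ q_{Pike} = 33.4.
Then q_{Largo} = 36.75 − 0.25·33.4 = 28.4.
P_{Pike} = 198 − 2·33.4 − 28.4 = 102.8.
Profit = (102.8 − 36)·33.4 = 2231.12.

2231.12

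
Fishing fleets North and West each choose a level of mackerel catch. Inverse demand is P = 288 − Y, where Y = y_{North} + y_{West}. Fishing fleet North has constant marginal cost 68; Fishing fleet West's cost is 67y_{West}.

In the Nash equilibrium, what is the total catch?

Fishing fleet North's profit: π = y_{North}(288 − (y_{North} + y_{West})) − 68y_{North}.
∂π/∂y_{North} = 220 − 2y_{North} − y_{West} = 0, so y_{North} = 110 − 0.5y_{West}.
By the same steps for West: y_{West} = 110.5 − 0.5y_{North}.
Substituting the second reaction function into the first: y_{North} = 110 − 0.5(110.5 − 0.5y_{North}), which gives 0.75y_{North} = 54.75 ⇒ y_{North} = 73.
Then y_{West} = 110.5 − 0.5·73 = 74.
Total catch: 73 + 74 = 147.

147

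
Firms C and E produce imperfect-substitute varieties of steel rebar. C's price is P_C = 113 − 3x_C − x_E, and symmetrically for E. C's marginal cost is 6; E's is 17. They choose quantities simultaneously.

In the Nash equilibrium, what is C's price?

52.8

Firm C's profit: π = x_C(113 − 3x_C − x_E) − 6x_C.
∂π/∂x_C = 107 − 6x_C − x_E = 0 ⇒ x_C = 107/6 − (1/6)x_E.
Similarly x_E = 16 − (1/6)x_C.
Plugging x_E into C's best response: x_C = 107/6 − (1/6)(16 − (1/6)x_C) ⇒ (35/36)x_C = 91/6, so x_C = 15.6.
Then x_E = 16 − (1/6)·15.6 = 13.4.
P_C = 113 − 3·15.6 − 13.4 = 52.8.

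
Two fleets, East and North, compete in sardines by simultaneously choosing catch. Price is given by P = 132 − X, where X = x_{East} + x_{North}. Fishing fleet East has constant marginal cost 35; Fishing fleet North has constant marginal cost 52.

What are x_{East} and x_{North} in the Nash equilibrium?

38, 21

Fishing fleet East's profit: π = x_{East}(132 − (x_{East} + x_{North})) − 35x_{East}.
∂π/∂x_{East} = 97 − 2x_{East} − x_{North} = 0, so x_{East} = 48.5 − 0.5x_{North}.
By the same steps for North: x_{North} = 40 − 0.5x_{East}.
Solving the two reaction functions simultaneously: (1 − (−0.5)(−0.5))x_{East} = 48.5 − 0.5·40, so 0.75x_{East} = 28.5 and x_{East} = 38.
Then x_{North} = 40 − 0.5·38 = 21.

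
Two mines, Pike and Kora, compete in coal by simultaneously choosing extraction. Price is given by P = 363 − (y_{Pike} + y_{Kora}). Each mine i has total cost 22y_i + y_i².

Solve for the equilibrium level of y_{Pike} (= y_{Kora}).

68.2

Mine Pike's profit: π = y_{Pike}(363 − (y_{Pike} + y_{Kora})) − 22y_{Pike} − y_{Pike}².
∂π/∂y_{Pike} = 341 − 4y_{Pike} − y_{Kora} = 0, so y_{Pike} = 85.25 − 0.25y_{Kora}.
By symmetry y_{Kora} = y_{Pike}; substituting into the reaction function, 1.25y_{Pike} = 85.25 and y_{Pike} = 68.2.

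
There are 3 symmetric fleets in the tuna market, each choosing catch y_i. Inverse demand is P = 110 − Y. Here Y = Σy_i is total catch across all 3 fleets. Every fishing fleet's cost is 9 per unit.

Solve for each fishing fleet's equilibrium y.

A representative fishing fleet's profit is π_i = y_i(110 − Y) − 9y_i, with Y = y_i + Σ_{j≠i} y_j.
First-order condition: 101 − 2y_i − Σ_{j≠i} y_j = 0.
With identical fishing fleets, set every y_j = y: then 101 − 2y − 2y = 0, i.e. y = 101/4 = 25.25.

25.25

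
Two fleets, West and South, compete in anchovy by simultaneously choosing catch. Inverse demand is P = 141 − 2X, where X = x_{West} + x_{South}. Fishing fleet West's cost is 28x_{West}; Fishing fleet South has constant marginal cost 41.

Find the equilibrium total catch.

35.5

Fishing fleet West's profit: π = x_{West}(141 − 2(x_{West} + x_{South})) − 28x_{West}.
∂π/∂x_{West} = 113 − 4x_{West} − 2x_{South} = 0, so x_{West} = 28.25 − 0.5x_{South}.
By the same steps for South: x_{South} = 25 − 0.5x_{West}.
Plugging x_{South} into West's best response: x_{West} = 28.25 − 0.5(25 − 0.5x_{West}) ⇒ 0.75x_{West} = 15.75, so x_{West} = 21.
Then x_{South} = 25 − 0.5·21 = 14.5.
Total catch: 21 + 14.5 = 35.5.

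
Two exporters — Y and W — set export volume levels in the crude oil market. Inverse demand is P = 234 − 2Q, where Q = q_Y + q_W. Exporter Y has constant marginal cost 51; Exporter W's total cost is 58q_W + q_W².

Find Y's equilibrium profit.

2782.58

Exporter Y's profit: π = q_Y(234 − 2(q_Y + q_W)) − 51q_Y.
∂π/∂q_Y = 183 − 4q_Y − 2q_W = 0, so q_Y = 45.75 − 0.5q_W.
For W: ∂π/∂q_W = 176 − 6q_W − 2q_Y = 0 ⇒ q_W = 88/3 − (1/3)q_Y.
Plugging q_W into Y's best response: q_Y = 45.75 − 0.5(88/3 − (1/3)q_Y) ⇒ (5/6)q_Y = 373/12, so q_Y = 37.3.
Then q_W = 88/3 − (1/3)·37.3 = 16.9.
Price P = 234 − 2·54.2 = 125.6.
Y's profit: (125.6 − 51)·37.3 = 2782.58.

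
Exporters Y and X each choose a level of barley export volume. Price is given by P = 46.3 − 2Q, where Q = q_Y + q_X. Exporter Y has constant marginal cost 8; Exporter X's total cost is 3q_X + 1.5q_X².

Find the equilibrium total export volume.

Exporter Y's profit: π = q_Y(46.3 − 2(q_Y + q_X)) − 8q_Y.
∂π/∂q_Y = 38.3 − 4q_Y − 2q_X = 0, so q_Y = 9.575 − 0.5q_X.
For X: ∂π/∂q_X = 43.3 − 7q_X − 2q_Y = 0 ⇒ q_X = 433/70 − (2/7)q_Y.
Solving the two reaction functions simultaneously: (1 − (−0.5)(−2/7))q_Y = 9.575 − 0.5·(433/70), so (6/7)q_Y = 363/56 and q_Y = 7.5625.
Then q_X = 433/70 − (2/7)·7.5625 = 4.025.
Total export volume: 7.5625 + 4.025 = 11.5875.

11.5875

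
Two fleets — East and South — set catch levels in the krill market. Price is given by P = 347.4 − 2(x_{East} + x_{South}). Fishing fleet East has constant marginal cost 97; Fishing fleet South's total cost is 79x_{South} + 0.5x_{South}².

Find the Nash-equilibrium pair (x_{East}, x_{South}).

44.7, 35.8

Fishing fleet East's profit: π = x_{East}(347.4 − 2(x_{East} + x_{South})) − 97x_{East}.
∂π/∂x_{East} = 250.4 − 4x_{East} − 2x_{South} = 0, so x_{East} = 62.6 − 0.5x_{South}.
For South: ∂π/∂x_{South} = 268.4 − 5x_{South} − 2x_{East} = 0 ⇒ x_{South} = 53.68 − 0.4x_{East}.
Plugging x_{South} into East's best response: x_{East} = 62.6 − 0.5(53.68 − 0.4x_{East}) ⇒ 0.8x_{East} = 35.76, so x_{East} = 44.7.
Then x_{South} = 53.68 − 0.4·44.7 = 35.8.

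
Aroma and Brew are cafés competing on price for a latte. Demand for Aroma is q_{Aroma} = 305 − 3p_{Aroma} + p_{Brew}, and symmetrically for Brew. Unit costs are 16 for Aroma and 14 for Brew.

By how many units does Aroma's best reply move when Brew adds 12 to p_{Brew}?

Aroma's profit: π = (p_{Aroma} − 16)(305 − 3p_{Aroma} + p_{Brew}).
∂π/∂p_{Aroma} = 353 − 6p_{Aroma} + p_{Brew} = 0 ⇒ p_{Aroma} = 353/6 + (1/6)p_{Brew}.
The reaction-function slope is 1/6, so a 12-unit rise in p_{Brew} moves p_{Aroma} by 1/6 × 12 = 2. Aroma's best response rises — the actions are strategic complements.

2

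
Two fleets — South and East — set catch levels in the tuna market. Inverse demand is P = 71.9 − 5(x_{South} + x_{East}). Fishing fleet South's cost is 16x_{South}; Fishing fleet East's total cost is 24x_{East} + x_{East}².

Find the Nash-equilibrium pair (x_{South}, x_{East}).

4.54, 2.1

Fishing fleet South's profit: π = x_{South}(71.9 − 5(x_{South} + x_{East})) − 16x_{South}.
∂π/∂x_{South} = 55.9 − 10x_{South} − 5x_{East} = 0, so x_{South} = 5.59 − 0.5x_{East}.
For East: ∂π/∂x_{East} = 47.9 − 12x_{East} − 5x_{South} = 0 ⇒ x_{East} = 479/120 − (5/12)x_{South}.
Substituting the second reaction function into the first: x_{South} = 5.59 − 0.5(479/120 − (5/12)x_{South}), which gives (19/24)x_{South} = 4313/1200 ⇒ x_{South} = 4.54.
Then x_{East} = 479/120 − (5/12)·4.54 = 2.1.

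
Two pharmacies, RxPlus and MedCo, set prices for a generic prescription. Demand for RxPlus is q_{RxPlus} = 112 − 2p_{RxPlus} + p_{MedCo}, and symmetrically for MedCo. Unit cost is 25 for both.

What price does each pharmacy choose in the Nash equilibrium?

RxPlus's profit: π = (p_{RxPlus} − 25)(112 − 2p_{RxPlus} + p_{MedCo}).
∂π/∂p_{RxPlus} = 162 − 4p_{RxPlus} + p_{MedCo} = 0 ⇒ p_{RxPlus} = 40.5 + 0.25p_{MedCo}.
Setting p_{RxPlus} = p_{MedCo} in the reaction function: p_{RxPlus} = 40.5 + 0.25p_{RxPlus}, so p_{RxPlus} = 40.5 / 0.75 = 54.

54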